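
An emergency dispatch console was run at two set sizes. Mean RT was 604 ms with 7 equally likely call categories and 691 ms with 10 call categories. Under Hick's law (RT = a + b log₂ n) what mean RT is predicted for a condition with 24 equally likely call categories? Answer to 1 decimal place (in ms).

904.5 ms

RT is linear in log₂ n, so two points fix the line:
  b = (691 − 604) / (log₂ 10 − log₂ 7) = 87 / (3.3219 − 2.8074) = 169.072 ms/bit
  a = 604 − 169.072 × 2.8074 = 129.354 ms
Then RT(24) = 129.354 + 169.072 × log₂ 24 = 129.354 + 169.072 × 4.5850 ≈ 904.544 ms.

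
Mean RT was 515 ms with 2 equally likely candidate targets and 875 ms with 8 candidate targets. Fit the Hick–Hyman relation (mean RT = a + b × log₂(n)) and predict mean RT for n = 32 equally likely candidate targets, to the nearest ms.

With log₂ n on the abscissa the relation is linear; from the two conditions:
  b = (875 − 515) / (log₂ 8 − log₂ 2) = 360 / (3 − 1) = 180 ms/bit
  a = 515 − 180 × 1 = 335 ms
Then RT(32) = 335 + 180 × log₂ 32 = 335 + 180 × 5 ≈ 1235.000 ms.

1235 ms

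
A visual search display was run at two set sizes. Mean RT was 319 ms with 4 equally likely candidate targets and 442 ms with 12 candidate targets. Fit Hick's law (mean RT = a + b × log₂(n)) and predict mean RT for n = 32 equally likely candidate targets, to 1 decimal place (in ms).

Solve the two-equation system in a and b:
  b = (442 − 319) / (log₂ 12 − log₂ 4) = 123 / (3.5850 − 2) = 77.604 ms/bit
  a = 319 − 77.604 × 2 = 163.791 ms
Then RT(32) = 163.791 + 77.604 × log₂ 32 = 163.791 + 77.604 × 5 ≈ 551.813 ms.

551.8 ms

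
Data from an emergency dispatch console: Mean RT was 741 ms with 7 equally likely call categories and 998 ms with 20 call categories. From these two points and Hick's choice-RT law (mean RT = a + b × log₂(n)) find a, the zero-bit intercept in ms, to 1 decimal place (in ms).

b = (RT₂ − RT₁)/(log₂ n₂ − log₂ n₁) = (998 − 741)/(4.3219 − 2.8074) = 169.685 ms/bit.
a = RT₁ − b·log₂ n₁ = 741 − 169.685 × 2.8074 = 264.635 ms.

264.6 ms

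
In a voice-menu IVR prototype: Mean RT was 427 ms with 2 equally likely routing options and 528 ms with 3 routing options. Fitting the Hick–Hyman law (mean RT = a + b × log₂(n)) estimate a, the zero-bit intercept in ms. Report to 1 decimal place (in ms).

The slope on a log₂ axis is (528 − 427) / (1.5850 − 1) = 172.661 ms/bit.
Intercept: a = 427 − 172.661·log₂(2) = 254.339 ms.

254.3 ms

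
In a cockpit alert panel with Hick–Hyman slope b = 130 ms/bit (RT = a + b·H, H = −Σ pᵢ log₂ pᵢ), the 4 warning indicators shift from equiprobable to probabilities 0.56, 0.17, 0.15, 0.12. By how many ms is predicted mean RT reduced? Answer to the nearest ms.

Equiprobable entropy H₀ = log₂ 4 = 2.0000 bits.
Skewed entropy H = −Σ pᵢ log₂ pᵢ = 1.6806 bits.
ΔRT = b·(H₀ − H) = 130 × 0.3194 = 41.52 ms.

42 ms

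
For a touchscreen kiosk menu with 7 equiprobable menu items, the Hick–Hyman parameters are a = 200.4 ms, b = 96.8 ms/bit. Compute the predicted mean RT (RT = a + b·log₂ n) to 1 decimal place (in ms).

472.2 ms

log₂(7) = 2.8074 bits, so RT = 200.4 + 96.8 × 2.8074 ≈ 472.152 ms.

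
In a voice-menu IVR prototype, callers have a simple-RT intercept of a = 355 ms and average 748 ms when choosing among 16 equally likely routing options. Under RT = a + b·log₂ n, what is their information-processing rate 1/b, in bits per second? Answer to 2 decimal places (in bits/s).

10.18 bits/s

b = (748 − 355)/log₂ 16 = 393/4 = 98.250 ms per bit = 0.09825 s/bit; the reciprocal is 10.178 bits/s.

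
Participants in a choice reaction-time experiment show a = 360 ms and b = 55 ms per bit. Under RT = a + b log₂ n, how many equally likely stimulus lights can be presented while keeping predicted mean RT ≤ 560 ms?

Information budget: (560 − 360)/55 = 3.6364 bits, so n ≤ 2^3.6364 = 12.435 → at most 12.

12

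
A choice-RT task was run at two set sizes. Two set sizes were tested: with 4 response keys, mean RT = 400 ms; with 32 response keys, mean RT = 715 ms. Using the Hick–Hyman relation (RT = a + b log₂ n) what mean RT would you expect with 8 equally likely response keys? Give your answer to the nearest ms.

505 ms

Solve the two-equation system in a and b:
  b = (715 − 400) / (log₂ 32 − log₂ 4) = 315 / (5 − 2) = 105 ms/bit
  a = 400 − 105 × 2 = 190 ms
Then RT(8) = 190 + 105 × log₂ 8 = 190 + 105 × 3 ≈ 505.000 ms.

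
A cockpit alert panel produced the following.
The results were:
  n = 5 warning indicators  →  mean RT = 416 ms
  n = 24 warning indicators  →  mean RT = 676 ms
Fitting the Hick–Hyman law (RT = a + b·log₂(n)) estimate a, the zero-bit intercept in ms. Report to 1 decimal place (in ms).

149.2 ms

b = (RT₂ − RT₁)/(log₂ n₂ − log₂ n₁) = (676 − 416)/(4.5850 − 2.3219) = 114.890 ms/bit.
a = RT₁ − b·log₂ n₁ = 416 − 114.890 × 2.3219 = 149.234 ms.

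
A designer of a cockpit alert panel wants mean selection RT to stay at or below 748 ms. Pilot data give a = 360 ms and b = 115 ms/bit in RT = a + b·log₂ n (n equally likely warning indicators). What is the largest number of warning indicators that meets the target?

10

Set 360 + 115·log₂ n ≤ 748 → log₂ n ≤ (748 − 360)/115 = 3.3739.
So n ≤ 2^3.3739 = 10.367; the largest integer n is 10.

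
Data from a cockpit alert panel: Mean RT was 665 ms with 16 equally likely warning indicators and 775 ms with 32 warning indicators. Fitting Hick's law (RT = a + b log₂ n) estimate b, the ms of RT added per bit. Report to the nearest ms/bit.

Slope: b = (775 − 665) / (log₂ 32 − log₂ 16) = 110/1.0000 = 110 ms/bit.

110 ms/bit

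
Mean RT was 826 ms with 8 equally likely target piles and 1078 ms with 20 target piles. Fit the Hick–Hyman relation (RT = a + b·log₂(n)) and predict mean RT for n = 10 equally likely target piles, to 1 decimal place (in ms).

Fit slope and intercept:
  b = (1078 − 826) / (log₂ 20 − log₂ 8) = 252 / (4.3219 − 3) = 190.631 ms/bit
  a = 826 − 190.631 × 3 = 254.108 ms
Then RT(10) = 254.108 + 190.631 × log₂ 10 = 254.108 + 190.631 × 3.3219 ≈ 887.369 ms.

887.4 ms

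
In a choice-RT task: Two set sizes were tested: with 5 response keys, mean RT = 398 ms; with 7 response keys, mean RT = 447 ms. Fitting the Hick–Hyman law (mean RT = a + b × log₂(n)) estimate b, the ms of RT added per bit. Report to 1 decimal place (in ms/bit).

The slope on a log₂ axis is (447 − 398) / (2.8074 − 2.3219) = 100.942 ms/bit.

100.9 ms/bit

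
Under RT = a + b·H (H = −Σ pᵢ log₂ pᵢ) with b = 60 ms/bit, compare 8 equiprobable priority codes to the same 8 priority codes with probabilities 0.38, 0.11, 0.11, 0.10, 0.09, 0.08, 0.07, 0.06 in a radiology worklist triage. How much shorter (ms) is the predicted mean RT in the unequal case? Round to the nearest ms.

The RT saving is b·ΔH. Equiprobable H₀ = log₂(8) = 3.0000 bits; with the given probabilities H = 2.6795 bits.
b·(H₀ − H) = 60 × (3.0000 − 2.6795) = 19.23 ms.

19 ms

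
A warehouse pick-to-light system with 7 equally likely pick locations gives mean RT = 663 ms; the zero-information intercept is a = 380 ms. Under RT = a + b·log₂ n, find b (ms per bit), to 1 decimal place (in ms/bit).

100.8 ms/bit

b = (663 − 380) / log₂(7) = 283 / 2.8074 = 100.807 ms/bit.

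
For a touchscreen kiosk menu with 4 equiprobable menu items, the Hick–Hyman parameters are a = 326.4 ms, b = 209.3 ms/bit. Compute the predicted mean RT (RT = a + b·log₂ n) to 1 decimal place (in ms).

log₂(4) = 2 bits, so RT = 326.4 + 209.3 × 2 ≈ 745.000 ms.

745.0 ms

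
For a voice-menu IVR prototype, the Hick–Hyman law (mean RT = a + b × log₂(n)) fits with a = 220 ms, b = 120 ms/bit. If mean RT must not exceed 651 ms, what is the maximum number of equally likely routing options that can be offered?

12

Information budget: (651 − 220)/120 = 3.5917 bits, so n ≤ 2^3.5917 = 12.056 → at most 12.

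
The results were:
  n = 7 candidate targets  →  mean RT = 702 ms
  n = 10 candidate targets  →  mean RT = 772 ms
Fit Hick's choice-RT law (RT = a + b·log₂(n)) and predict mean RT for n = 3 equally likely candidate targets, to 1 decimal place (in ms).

Solve the two-equation system in a and b:
  b = (772 − 702) / (log₂ 10 − log₂ 7) = 70 / (3.3219 − 2.8074) = 136.035 ms/bit
  a = 702 − 136.035 × 2.8074 = 320.101 ms
Then RT(3) = 320.101 + 136.035 × log₂ 3 = 320.101 + 136.035 × 1.5850 ≈ 535.712 ms.

535.7 ms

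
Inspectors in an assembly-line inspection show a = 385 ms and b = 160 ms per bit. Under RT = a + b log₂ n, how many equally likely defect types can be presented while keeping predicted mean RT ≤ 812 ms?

6

Information budget: (812 − 385)/160 = 2.6688 bits, so n ≤ 2^2.6688 = 6.359 → at most 6.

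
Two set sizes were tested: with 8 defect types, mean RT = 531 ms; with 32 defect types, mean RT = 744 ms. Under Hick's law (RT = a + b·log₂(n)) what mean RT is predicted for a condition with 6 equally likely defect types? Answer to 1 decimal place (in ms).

486.8 ms

Solve the two-equation system in a and b:
  b = (744 − 531) / (log₂ 32 − log₂ 8) = 213 / (5 − 3) = 106.500 ms/bit
  a = 531 − 106.500 × 3 = 211.500 ms
Then RT(6) = 211.500 + 106.500 × log₂ 6 = 211.500 + 106.500 × 2.5850 ≈ 486.799 ms.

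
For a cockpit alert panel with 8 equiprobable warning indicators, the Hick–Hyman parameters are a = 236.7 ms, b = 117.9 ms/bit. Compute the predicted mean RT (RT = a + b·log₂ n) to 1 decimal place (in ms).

590.4 ms

log₂(8) = 3 bits, so RT = 236.7 + 117.9 × 3 ≈ 590.400 ms.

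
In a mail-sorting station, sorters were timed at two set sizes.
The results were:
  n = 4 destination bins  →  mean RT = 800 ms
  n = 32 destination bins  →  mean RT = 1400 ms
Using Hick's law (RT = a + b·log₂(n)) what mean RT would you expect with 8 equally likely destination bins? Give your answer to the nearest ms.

1000 ms

Fit slope and intercept:
  b = (1400 − 800) / (log₂ 32 − log₂ 4) = 600 / (5 − 2) = 200 ms/bit
  a = 800 − 200 × 2 = 400 ms
Then RT(8) = 400 + 200 × log₂ 8 = 400 + 200 × 3 ≈ 1000.000 ms.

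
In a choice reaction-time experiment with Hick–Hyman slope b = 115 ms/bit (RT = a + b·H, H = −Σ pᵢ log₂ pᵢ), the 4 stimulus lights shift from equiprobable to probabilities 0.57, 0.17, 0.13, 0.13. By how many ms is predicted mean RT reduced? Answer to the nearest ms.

Equiprobable entropy H₀ = log₂ 4 = 2.0000 bits.
Skewed entropy H = −Σ pᵢ log₂ pᵢ = 1.6621 bits.
ΔRT = b·(H₀ − H) = 115 × 0.3379 = 38.86 ms.

39 ms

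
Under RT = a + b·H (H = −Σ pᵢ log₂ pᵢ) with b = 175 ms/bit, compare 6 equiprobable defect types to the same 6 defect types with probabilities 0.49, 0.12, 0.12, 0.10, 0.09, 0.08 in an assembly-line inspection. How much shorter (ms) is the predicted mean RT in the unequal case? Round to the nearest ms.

72 ms

Equiprobable entropy H₀ = log₂ 6 = 2.5850 bits.
Skewed entropy H = −Σ pᵢ log₂ pᵢ = 2.1748 bits.
ΔRT = b·(H₀ − H) = 175 × 0.4102 = 71.78 ms.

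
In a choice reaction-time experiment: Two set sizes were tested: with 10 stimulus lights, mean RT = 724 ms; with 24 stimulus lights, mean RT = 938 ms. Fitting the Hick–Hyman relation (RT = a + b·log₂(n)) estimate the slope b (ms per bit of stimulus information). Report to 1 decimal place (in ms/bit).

b = (RT₂ − RT₁)/(log₂ n₂ − log₂ n₁) = (938 − 724)/(4.5850 − 3.3219) = 169.433 ms/bit.

169.4 ms/bit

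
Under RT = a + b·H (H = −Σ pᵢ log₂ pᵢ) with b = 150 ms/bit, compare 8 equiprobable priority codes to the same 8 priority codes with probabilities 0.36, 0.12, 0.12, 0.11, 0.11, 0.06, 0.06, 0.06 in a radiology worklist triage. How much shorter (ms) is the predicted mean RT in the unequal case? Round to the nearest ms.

46 ms

The RT saving is b·ΔH. Equiprobable H₀ = log₂(8) = 3.0000 bits; with the given probabilities H = 2.6959 bits.
b·(H₀ − H) = 150 × (3.0000 − 2.6959) = 45.61 ms.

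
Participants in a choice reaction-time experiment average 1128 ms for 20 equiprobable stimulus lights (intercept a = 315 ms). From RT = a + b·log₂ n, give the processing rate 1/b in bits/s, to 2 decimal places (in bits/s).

b = (1128 − 315)/log₂ 20 = 813/4.3219 = 188.110 ms per bit = 0.18811 s/bit; the reciprocal is 5.316 bits/s.

5.32 bits/s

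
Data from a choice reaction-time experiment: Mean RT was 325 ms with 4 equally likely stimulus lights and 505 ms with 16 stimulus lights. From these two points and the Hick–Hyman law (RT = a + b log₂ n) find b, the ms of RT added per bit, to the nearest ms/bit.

90 ms/bit

Slope: b = (505 − 325) / (log₂ 16 − log₂ 4) = 180/2.0000 = 90 ms/bit.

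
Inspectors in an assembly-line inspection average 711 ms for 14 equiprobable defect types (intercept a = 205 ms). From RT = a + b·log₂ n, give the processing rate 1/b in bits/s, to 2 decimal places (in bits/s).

7.52 bits/s

b = (711 − 205)/log₂ 14 = 506/3.8074 = 132.901 ms per bit = 0.13290 s/bit; the reciprocal is 7.524 bits/s.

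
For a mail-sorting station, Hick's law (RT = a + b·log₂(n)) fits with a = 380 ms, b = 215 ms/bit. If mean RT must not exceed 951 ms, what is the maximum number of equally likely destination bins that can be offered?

Set 380 + 215·log₂ n ≤ 951 → log₂ n ≤ (951 − 380)/215 = 2.6558.
So n ≤ 2^2.6558 = 6.302; the largest integer n is 6.

6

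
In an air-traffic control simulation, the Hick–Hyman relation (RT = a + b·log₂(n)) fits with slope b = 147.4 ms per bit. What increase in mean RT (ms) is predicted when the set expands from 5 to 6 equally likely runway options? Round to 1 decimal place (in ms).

Only the slope matters, since a is common to both: ΔRT = b·log₂(n₂/n₁).
log₂(6) − log₂(5) = 2.5850 − 2.3219 = 0.2630.
ΔRT = 147.4 × 0.2630 = 38.771 ms.

38.8 ms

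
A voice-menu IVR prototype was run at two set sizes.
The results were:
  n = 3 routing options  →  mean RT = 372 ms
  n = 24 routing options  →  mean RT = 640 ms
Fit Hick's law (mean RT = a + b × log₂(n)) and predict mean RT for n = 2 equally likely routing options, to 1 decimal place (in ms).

Fit slope and intercept:
  b = (640 − 372) / (log₂ 24 − log₂ 3) = 268 / (4.5850 − 1.5850) = 89.333 ms/bit
  a = 372 − 89.333 × 1.5850 = 230.410 ms
Then RT(2) = 230.410 + 89.333 × log₂ 2 = 230.410 + 89.333 × 1 ≈ 319.743 ms.

319.7 ms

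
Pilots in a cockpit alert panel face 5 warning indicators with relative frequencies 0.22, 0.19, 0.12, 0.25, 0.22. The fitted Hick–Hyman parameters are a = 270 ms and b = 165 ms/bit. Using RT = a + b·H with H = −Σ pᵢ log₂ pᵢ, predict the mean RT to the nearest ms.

647 ms

H = 0.22·log₂(1/0.22) + 0.19·log₂(1/0.19) + 0.12·log₂(1/0.12) + 0.25·log₂(1/0.25) + 0.22·log₂(1/0.22) = 2.2834 bits.
RT = 270 + 165 × 2.2834 = 646.77 ms.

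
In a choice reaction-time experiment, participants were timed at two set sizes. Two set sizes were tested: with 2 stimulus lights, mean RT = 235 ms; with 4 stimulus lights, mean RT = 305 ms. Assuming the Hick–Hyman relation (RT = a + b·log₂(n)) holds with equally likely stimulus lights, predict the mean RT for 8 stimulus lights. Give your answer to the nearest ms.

375 ms

Solve the two-equation system in a and b:
  b = (305 − 235) / (log₂ 4 − log₂ 2) = 70 / (2 − 1) = 70 ms/bit
  a = 235 − 70 × 1 = 165 ms
Then RT(8) = 165 + 70 × log₂ 8 = 165 + 70 × 3 ≈ 375.000 ms.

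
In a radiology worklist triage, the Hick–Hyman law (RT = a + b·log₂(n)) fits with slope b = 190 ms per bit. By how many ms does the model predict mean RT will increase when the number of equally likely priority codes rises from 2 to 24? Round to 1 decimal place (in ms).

681.1 ms

The intercept a cancels: ΔRT = b·(log₂ n₂ − log₂ n₁) = b·log₂(n₂/n₁).
log₂(24) − log₂(2) = 4.5850 − 1 = 3.5850.
ΔRT = 190 × 3.5850 = 681.143 ms.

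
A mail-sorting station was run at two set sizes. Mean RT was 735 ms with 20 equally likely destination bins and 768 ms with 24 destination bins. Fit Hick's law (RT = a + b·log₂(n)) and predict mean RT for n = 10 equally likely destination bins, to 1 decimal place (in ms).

With log₂ n on the abscissa the relation is linear; from the two conditions:
  b = (768 − 735) / (log₂ 24 − log₂ 20) = 33 / (4.5850 − 4.3219) = 125.459 ms/bit
  a = 735 − 125.459 × 4.3219 = 192.776 ms
Then RT(10) = 192.776 + 125.459 × log₂ 10 = 192.776 + 125.459 × 3.3219 ≈ 609.541 ms.

609.5 ms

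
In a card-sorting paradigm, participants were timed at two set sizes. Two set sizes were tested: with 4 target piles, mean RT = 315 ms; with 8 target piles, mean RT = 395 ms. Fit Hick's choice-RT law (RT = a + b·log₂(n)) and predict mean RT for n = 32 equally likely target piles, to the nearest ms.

Fit slope and intercept:
  b = (395 − 315) / (log₂ 8 − log₂ 4) = 80 / (3 − 2) = 80 ms/bit
  a = 315 − 80 × 2 = 155 ms
Then RT(32) = 155 + 80 × log₂ 32 = 155 + 80 × 5 ≈ 555.000 ms.

555 ms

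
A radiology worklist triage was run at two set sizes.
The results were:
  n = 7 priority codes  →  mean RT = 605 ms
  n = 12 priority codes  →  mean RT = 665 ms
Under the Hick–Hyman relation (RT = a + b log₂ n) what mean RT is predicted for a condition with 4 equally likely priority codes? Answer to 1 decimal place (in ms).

RT is linear in log₂ n, so two points fix the line:
  b = (665 − 605) / (log₂ 12 − log₂ 7) = 60 / (3.5850 − 2.8074) = 77.160 ms/bit
  a = 605 − 77.160 × 2.8074 = 388.385 ms
Then RT(4) = 388.385 + 77.160 × log₂ 4 = 388.385 + 77.160 × 2 ≈ 542.705 ms.

542.7 ms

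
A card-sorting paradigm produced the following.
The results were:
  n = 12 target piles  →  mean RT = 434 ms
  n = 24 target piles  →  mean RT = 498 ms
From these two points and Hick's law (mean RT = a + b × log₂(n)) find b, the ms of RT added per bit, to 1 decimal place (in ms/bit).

b = (RT₂ − RT₁)/(log₂ n₂ − log₂ n₁) = (498 − 434)/(4.5850 − 3.5850) = 64.000 ms/bit.

64.0 ms/bit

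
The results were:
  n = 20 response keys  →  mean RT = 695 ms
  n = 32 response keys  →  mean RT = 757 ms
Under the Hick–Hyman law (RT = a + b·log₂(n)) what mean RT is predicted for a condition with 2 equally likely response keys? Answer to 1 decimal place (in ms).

391.3 ms

Fit slope and intercept:
  b = (757 − 695) / (log₂ 32 − log₂ 20) = 62 / (5 − 4.3219) = 91.436 ms/bit
  a = 695 − 91.436 × 4.3219 = 299.821 ms
Then RT(2) = 299.821 + 91.436 × log₂ 2 = 299.821 + 91.436 × 1 ≈ 391.257 ms.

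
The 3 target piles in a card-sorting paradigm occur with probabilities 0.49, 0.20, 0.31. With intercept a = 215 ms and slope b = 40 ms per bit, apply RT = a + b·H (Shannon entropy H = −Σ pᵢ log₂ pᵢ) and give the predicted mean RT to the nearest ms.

275 ms

Entropy contributions −pᵢ log₂ pᵢ: 0.5043, 0.4644, 0.5238; sum H = 1.4925 bits.
RT = a + bH = 215 + 40·1.4925 = 274.70 ms.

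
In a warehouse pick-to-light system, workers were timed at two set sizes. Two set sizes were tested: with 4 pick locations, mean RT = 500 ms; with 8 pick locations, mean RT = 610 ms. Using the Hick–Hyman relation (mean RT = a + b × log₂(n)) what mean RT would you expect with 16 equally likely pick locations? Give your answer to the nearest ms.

720 ms

RT is linear in log₂ n, so two points fix the line:
  b = (610 − 500) / (log₂ 8 − log₂ 4) = 110 / (3 − 2) = 110 ms/bit
  a = 500 − 110 × 2 = 280 ms
Then RT(16) = 280 + 110 × log₂ 16 = 280 + 110 × 4 ≈ 720.000 ms.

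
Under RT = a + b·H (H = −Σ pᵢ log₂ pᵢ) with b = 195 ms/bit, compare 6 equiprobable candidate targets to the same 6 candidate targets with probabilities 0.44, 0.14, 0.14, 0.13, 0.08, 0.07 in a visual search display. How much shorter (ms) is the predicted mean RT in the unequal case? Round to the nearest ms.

64 ms

Equiprobable entropy H₀ = log₂ 6 = 2.5850 bits.
Skewed entropy H = −Σ pᵢ log₂ pᵢ = 2.2581 bits.
ΔRT = b·(H₀ − H) = 195 × 0.3269 = 63.74 ms.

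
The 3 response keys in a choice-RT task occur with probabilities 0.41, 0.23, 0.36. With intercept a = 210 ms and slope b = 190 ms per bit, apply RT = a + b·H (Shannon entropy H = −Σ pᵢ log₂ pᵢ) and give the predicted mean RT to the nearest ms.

H = 0.41·log₂(1/0.41) + 0.23·log₂(1/0.23) + 0.36·log₂(1/0.36) = 1.5457 bits.
RT = 210 + 190 × 1.5457 = 503.68 ms.

504 ms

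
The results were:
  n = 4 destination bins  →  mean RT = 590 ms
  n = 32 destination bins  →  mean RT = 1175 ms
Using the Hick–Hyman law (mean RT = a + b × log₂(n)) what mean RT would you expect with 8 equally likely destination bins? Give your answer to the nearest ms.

RT is linear in log₂ n, so two points fix the line:
  b = (1175 − 590) / (log₂ 32 − log₂ 4) = 585 / (5 − 2) = 195 ms/bit
  a = 590 − 195 × 2 = 200 ms
Then RT(8) = 200 + 195 × log₂ 8 = 200 + 195 × 3 ≈ 785.000 ms.

785 ms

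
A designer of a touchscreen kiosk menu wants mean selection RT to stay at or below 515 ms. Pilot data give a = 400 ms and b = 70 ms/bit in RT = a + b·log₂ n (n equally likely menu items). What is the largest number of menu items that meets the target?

Set 400 + 70·log₂ n ≤ 515 → log₂ n ≤ (515 − 400)/70 = 1.6429.
So n ≤ 2^1.6429 = 3.123; the largest integer n is 3.

3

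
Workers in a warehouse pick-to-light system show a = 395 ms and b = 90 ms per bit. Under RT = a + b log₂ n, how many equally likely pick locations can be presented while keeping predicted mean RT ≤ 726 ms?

Set 395 + 90·log₂ n ≤ 726 → log₂ n ≤ (726 − 395)/90 = 3.6778.
So n ≤ 2^3.6778 = 12.797; the largest integer n is 12.

12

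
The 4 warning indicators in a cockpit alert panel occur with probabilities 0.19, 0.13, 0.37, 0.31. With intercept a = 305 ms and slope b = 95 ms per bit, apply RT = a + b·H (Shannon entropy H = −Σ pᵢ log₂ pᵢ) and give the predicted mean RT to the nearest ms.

H = 0.19·log₂(1/0.19) + 0.13·log₂(1/0.13) + 0.37·log₂(1/0.37) + 0.31·log₂(1/0.31) = 1.8924 bits.
RT = 305 + 95 × 1.8924 = 484.78 ms.

485 ms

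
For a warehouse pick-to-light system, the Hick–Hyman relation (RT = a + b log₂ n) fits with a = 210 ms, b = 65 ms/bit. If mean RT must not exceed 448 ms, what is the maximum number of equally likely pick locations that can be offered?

65·log₂ n ≤ 448 − 210 = 238, giving log₂ n ≤ 3.6615 and n ≤ 12.654. The largest whole number is 12.

12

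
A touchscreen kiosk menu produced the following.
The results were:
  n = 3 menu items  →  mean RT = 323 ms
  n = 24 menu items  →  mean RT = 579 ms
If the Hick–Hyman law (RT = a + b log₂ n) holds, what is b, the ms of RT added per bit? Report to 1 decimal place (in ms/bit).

85.3 ms/bit

The slope on a log₂ axis is (579 − 323) / (4.5850 − 1.5850) = 85.333 ms/bit.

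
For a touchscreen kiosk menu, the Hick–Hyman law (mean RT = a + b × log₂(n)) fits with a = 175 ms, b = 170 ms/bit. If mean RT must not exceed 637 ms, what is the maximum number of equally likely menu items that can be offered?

Information budget: (637 − 175)/170 = 2.7176 bits, so n ≤ 2^2.7176 = 6.578 → at most 6.

6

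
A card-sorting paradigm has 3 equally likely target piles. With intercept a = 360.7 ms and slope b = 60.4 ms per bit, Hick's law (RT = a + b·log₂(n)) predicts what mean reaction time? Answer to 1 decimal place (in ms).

log₂(3) = 1.5850 bits, so RT = 360.7 + 60.4 × 1.5850 ≈ 456.432 ms.

456.4 ms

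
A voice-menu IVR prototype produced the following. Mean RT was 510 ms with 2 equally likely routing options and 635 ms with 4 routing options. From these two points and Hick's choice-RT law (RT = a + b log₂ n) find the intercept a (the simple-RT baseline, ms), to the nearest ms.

385 ms

b = (RT₂ − RT₁)/(log₂ n₂ − log₂ n₁) = (635 − 510)/(2 − 1) = 125 ms/bit.
Intercept: a = 510 − 125·log₂(2) = 385.000 ms.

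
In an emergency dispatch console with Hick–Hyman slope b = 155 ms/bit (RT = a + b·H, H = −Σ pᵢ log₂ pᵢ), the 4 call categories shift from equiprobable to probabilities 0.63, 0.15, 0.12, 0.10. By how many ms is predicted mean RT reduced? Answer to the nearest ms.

73 ms

The RT saving is b·ΔH. Equiprobable H₀ = log₂(4) = 2.0000 bits; with the given probabilities H = 1.5297 bits.
b·(H₀ − H) = 155 × (2.0000 − 1.5297) = 72.89 ms.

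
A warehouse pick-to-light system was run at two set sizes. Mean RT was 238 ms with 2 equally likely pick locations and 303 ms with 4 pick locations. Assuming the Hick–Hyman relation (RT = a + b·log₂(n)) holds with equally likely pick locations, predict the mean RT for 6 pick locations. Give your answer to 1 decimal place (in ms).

341.0 ms

With log₂ n on the abscissa the relation is linear; from the two conditions:
  b = (303 − 238) / (log₂ 4 − log₂ 2) = 65 / (2 − 1) = 65.000 ms/bit
  a = 238 − 65.000 × 1 = 173.000 ms
Then RT(6) = 173.000 + 65.000 × log₂ 6 = 173.000 + 65.000 × 2.5850 ≈ 341.023 ms.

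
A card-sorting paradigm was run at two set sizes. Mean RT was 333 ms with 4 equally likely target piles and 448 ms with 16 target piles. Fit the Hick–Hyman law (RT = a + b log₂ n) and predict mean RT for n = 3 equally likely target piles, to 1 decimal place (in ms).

RT is linear in log₂ n, so two points fix the line:
  b = (448 − 333) / (log₂ 16 − log₂ 4) = 115 / (4 − 2) = 57.500 ms/bit
  a = 333 − 57.500 × 2 = 218.000 ms
Then RT(3) = 218.000 + 57.500 × log₂ 3 = 218.000 + 57.500 × 1.5850 ≈ 309.135 ms.

309.1 ms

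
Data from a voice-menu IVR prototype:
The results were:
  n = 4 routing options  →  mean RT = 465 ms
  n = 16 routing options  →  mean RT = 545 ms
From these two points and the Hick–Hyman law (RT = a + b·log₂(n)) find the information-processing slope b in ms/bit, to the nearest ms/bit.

40 ms/bit

b = (RT₂ − RT₁)/(log₂ n₂ − log₂ n₁) = (545 − 465)/(4 − 2) = 40 ms/bit.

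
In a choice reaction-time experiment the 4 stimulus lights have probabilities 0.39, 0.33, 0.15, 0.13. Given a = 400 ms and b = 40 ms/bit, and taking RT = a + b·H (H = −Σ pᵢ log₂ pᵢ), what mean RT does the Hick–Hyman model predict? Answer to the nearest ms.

474 ms

Entropy contributions −pᵢ log₂ pᵢ: 0.5298, 0.5278, 0.4105, 0.3826; sum H = 1.8508 bits.
RT = a + bH = 400 + 40·1.8508 = 474.03 ms.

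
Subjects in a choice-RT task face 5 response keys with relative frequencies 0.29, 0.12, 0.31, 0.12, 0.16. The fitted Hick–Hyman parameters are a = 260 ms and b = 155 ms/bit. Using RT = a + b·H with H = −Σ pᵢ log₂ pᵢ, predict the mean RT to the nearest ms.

601 ms

H = 0.29·log₂(1/0.29) + 0.12·log₂(1/0.12) + 0.31·log₂(1/0.31) + 0.12·log₂(1/0.12) + 0.16·log₂(1/0.16) = 2.1988 bits.
RT = 260 + 155 × 2.1988 = 600.82 ms.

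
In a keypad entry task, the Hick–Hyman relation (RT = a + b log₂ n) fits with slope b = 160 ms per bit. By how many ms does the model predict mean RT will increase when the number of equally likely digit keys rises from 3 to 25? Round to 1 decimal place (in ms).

489.4 ms

Only the slope matters, since a is common to both: ΔRT = b·log₂(n₂/n₁).
log₂(25) − log₂(3) = 4.6439 − 1.5850 = 3.0589.
ΔRT = 160 × 3.0589 = 489.423 ms.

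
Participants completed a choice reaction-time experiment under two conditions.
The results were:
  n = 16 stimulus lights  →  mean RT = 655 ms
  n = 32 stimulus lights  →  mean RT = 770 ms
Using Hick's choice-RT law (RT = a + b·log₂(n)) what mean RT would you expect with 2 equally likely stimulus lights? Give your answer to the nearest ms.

310 ms

With log₂ n on the abscissa the relation is linear; from the two conditions:
  b = (770 − 655) / (log₂ 32 − log₂ 16) = 115 / (5 − 4) = 115 ms/bit
  a = 655 − 115 × 4 = 195 ms
Then RT(2) = 195 + 115 × log₂ 2 = 195 + 115 × 1 ≈ 310.000 ms.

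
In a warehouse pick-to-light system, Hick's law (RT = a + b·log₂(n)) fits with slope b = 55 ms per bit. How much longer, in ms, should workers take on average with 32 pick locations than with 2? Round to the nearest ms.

220 ms

ΔRT = (a + b log₂ n₂) − (a + b log₂ n₁) = b·(log₂ n₂ − log₂ n₁).
log₂(32) − log₂(2) = log₂(32/2) = log₂(16) = 4.
ΔRT = 55 × 4.0000 = 220.000 ms.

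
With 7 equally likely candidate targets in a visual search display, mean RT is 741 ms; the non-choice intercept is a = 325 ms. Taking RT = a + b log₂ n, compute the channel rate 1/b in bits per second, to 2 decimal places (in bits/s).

6.75 bits/s

b = (741 − 325)/log₂ 7 = 416/2.8074 = 148.182 ms per bit = 0.14818 s/bit; the reciprocal is 6.748 bits/s.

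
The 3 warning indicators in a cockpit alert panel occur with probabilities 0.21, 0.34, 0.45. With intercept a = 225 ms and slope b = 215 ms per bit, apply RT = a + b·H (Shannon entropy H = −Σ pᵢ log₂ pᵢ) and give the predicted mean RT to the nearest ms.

552 ms

Entropy contributions −pᵢ log₂ pᵢ: 0.4728, 0.5292, 0.5184; sum H = 1.5204 bits.
RT = a + bH = 225 + 215·1.5204 = 551.89 ms.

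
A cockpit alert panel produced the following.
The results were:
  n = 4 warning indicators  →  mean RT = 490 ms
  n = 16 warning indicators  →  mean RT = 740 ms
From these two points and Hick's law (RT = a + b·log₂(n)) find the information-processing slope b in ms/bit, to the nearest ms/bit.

The slope on a log₂ axis is (740 − 490) / (4 − 2) = 125 ms/bit.

125 ms/bit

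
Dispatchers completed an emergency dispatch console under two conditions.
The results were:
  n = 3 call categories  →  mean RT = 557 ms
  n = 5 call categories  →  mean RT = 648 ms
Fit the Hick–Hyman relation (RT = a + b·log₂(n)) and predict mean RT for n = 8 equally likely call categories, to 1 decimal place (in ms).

Fit slope and intercept:
  b = (648 − 557) / (log₂ 5 − log₂ 3) = 91 / (2.3219 − 1.5850) = 123.479 ms/bit
  a = 557 − 123.479 × 1.5850 = 361.290 ms
Then RT(8) = 361.290 + 123.479 × log₂ 8 = 361.290 + 123.479 × 3 ≈ 731.728 ms.

731.7 ms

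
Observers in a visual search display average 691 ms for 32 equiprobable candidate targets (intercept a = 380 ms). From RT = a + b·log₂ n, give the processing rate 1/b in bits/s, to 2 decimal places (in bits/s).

Choice component = 691 − 380 = 311 ms over log₂(32) = 5 bits.
b = 311 / 5 = 62.200 ms/bit, so 1/b = 16.077 bits/s.

16.08 bits/s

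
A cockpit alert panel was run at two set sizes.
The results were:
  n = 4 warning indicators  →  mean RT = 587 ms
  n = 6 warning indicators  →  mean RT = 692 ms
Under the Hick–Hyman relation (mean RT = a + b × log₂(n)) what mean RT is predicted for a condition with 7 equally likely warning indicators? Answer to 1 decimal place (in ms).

With log₂ n on the abscissa the relation is linear; from the two conditions:
  b = (692 − 587) / (log₂ 6 − log₂ 4) = 105 / (2.5850 − 2) = 179.499 ms/bit
  a = 587 − 179.499 × 2 = 228.003 ms
Then RT(7) = 228.003 + 179.499 × log₂ 7 = 228.003 + 179.499 × 2.8074 ≈ 731.919 ms.

731.9 ms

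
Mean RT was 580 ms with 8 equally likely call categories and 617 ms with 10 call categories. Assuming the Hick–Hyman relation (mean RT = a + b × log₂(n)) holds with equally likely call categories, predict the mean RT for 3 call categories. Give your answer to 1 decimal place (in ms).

417.4 ms

With log₂ n on the abscissa the relation is linear; from the two conditions:
  b = (617 − 580) / (log₂ 10 − log₂ 8) = 37 / (3.3219 − 3) = 114.932 ms/bit
  a = 580 − 114.932 × 3 = 235.203 ms
Then RT(3) = 235.203 + 114.932 × log₂ 3 = 235.203 + 114.932 × 1.5850 ≈ 417.366 ms.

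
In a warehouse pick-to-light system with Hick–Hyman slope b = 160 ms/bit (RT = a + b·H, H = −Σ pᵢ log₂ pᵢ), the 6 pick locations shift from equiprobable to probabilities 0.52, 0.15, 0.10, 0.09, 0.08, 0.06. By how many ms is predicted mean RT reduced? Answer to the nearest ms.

81 ms

Equiprobable entropy H₀ = log₂ 6 = 2.5850 bits.
Skewed entropy H = −Σ pᵢ log₂ pᵢ = 2.0810 bits.
ΔRT = b·(H₀ − H) = 160 × 0.5040 = 80.63 ms.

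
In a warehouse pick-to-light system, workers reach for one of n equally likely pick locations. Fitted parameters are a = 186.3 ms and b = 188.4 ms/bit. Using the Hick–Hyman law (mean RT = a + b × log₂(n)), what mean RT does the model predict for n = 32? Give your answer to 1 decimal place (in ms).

log₂(32) = 5 bits, so RT = 186.3 + 188.4 × 5 ≈ 1128.300 ms.

1128.3 ms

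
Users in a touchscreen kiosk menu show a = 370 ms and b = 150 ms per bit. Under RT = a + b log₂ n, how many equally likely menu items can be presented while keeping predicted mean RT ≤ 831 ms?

8

Information budget: (831 − 370)/150 = 3.0733 bits, so n ≤ 2^3.0733 = 8.417 → at most 8.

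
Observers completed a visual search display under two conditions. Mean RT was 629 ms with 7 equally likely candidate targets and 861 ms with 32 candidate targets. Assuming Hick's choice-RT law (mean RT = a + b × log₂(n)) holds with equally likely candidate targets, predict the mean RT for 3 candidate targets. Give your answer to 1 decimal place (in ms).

Fit slope and intercept:
  b = (861 − 629) / (log₂ 32 − log₂ 7) = 232 / (5 − 2.8074) = 105.808 ms/bit
  a = 629 − 105.808 × 2.8074 = 331.959 ms
Then RT(3) = 331.959 + 105.808 × log₂ 3 = 331.959 + 105.808 × 1.5850 ≈ 499.661 ms.

499.7 ms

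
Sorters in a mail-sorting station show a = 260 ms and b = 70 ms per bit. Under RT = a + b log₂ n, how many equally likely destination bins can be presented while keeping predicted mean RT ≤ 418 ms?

4

70·log₂ n ≤ 418 − 260 = 158, giving log₂ n ≤ 2.2571 and n ≤ 4.780. The largest whole number is 4.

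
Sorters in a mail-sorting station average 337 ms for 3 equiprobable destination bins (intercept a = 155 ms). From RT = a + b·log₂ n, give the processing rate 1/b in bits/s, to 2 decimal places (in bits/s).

8.71 bits/s

b = (337 − 155)/log₂ 3 = 182/1.5850 = 114.829 ms per bit = 0.11483 s/bit; the reciprocal is 8.709 bits/s.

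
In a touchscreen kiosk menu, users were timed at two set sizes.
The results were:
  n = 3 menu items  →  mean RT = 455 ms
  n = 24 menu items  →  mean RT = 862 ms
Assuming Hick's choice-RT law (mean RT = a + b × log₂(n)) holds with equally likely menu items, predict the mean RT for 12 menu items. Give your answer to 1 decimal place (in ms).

726.3 ms

Fit slope and intercept:
  b = (862 − 455) / (log₂ 24 − log₂ 3) = 407 / (4.5850 − 1.5850) = 135.667 ms/bit
  a = 455 − 135.667 × 1.5850 = 239.973 ms
Then RT(12) = 239.973 + 135.667 × log₂ 12 = 239.973 + 135.667 × 3.5850 ≈ 726.333 ms.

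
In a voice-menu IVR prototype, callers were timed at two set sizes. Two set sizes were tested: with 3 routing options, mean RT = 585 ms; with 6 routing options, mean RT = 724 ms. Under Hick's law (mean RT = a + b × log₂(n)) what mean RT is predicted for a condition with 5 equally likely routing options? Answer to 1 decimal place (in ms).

RT is linear in log₂ n, so two points fix the line:
  b = (724 − 585) / (log₂ 6 − log₂ 3) = 139 / (2.5850 − 1.5850) = 139.000 ms/bit
  a = 585 − 139.000 × 1.5850 = 364.690 ms
Then RT(5) = 364.690 + 139.000 × log₂ 5 = 364.690 + 139.000 × 2.3219 ≈ 687.438 ms.

687.4 ms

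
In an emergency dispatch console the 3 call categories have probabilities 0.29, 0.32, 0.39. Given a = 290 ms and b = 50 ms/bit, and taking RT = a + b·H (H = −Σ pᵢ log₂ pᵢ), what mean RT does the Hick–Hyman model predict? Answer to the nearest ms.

369 ms

H = 0.29·log₂(1/0.29) + 0.32·log₂(1/0.32) + 0.39·log₂(1/0.39) = 1.5737 bits.
RT = 290 + 50 × 1.5737 = 368.69 ms.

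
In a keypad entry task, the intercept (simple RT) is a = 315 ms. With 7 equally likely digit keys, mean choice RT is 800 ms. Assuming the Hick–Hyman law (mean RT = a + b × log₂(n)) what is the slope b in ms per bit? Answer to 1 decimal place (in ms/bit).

log₂(7) = 2.8074 bits.
b = (RT − a)/log₂ n = (800 − 315) / 2.8074 = 172.760 ms/bit.

172.8 ms/bit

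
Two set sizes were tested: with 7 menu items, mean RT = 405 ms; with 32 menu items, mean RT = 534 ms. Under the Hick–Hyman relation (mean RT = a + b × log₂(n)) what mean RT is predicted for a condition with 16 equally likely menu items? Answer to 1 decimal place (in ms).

475.2 ms

With log₂ n on the abscissa the relation is linear; from the two conditions:
  b = (534 − 405) / (log₂ 32 − log₂ 7) = 129 / (5 − 2.8074) = 58.833 ms/bit
  a = 405 − 58.833 × 2.8074 = 239.835 ms
Then RT(16) = 239.835 + 58.833 × log₂ 16 = 239.835 + 58.833 × 4 ≈ 475.167 ms.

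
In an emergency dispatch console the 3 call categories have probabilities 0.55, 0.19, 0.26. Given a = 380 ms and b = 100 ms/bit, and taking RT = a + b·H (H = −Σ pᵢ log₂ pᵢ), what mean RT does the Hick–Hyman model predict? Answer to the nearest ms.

H = 0.55·log₂(1/0.55) + 0.19·log₂(1/0.19) + 0.26·log₂(1/0.26) = 1.4349 bits.
RT = 380 + 100 × 1.4349 = 523.49 ms.

523 ms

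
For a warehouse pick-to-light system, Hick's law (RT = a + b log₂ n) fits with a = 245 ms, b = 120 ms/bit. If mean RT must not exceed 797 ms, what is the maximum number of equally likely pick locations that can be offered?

24

Information budget: (797 − 245)/120 = 4.6000 bits, so n ≤ 2^4.6000 = 24.251 → at most 24.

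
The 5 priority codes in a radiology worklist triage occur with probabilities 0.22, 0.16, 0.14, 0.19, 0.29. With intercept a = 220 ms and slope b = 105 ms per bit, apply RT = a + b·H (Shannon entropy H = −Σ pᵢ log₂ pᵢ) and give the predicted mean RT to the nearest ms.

Entropy contributions −pᵢ log₂ pᵢ: 0.4806, 0.4230, 0.3971, 0.4552, 0.5179; sum H = 2.2738 bits.
RT = a + bH = 220 + 105·2.2738 = 458.75 ms.

459 ms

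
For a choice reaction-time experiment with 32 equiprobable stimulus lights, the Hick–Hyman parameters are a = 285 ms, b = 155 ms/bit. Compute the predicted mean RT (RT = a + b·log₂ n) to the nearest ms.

1060 ms

log₂(32) = 5 bits, so RT = 285 + 155 × 5 ≈ 1060.000 ms.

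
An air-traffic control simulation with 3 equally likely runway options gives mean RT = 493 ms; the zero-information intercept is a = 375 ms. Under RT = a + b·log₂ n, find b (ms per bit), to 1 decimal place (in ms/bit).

log₂(3) = 1.5850 bits.
b = (RT − a)/log₂ n = (493 − 375) / 1.5850 = 74.450 ms/bit.

74.4 ms/bit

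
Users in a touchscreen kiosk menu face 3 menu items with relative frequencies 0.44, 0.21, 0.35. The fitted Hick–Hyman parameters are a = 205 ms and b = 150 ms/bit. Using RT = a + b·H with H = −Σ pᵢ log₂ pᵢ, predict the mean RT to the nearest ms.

H = 0.44·log₂(1/0.44) + 0.21·log₂(1/0.21) + 0.35·log₂(1/0.35) = 1.5241 bits.
RT = 205 + 150 × 1.5241 = 433.61 ms.

434 ms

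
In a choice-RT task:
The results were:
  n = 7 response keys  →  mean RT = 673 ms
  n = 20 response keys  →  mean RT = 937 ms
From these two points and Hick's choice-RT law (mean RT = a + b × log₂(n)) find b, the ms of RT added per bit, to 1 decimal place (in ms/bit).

Slope: b = (937 − 673) / (log₂ 20 − log₂ 7) = 264/1.5146 = 174.307 ms/bit.

174.3 ms/bit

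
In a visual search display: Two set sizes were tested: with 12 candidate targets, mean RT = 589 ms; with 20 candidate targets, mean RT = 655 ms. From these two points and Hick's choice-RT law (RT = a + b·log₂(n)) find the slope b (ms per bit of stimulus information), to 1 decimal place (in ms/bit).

89.6 ms/bit

The slope on a log₂ axis is (655 − 589) / (4.3219 − 3.5850) = 89.556 ms/bit.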